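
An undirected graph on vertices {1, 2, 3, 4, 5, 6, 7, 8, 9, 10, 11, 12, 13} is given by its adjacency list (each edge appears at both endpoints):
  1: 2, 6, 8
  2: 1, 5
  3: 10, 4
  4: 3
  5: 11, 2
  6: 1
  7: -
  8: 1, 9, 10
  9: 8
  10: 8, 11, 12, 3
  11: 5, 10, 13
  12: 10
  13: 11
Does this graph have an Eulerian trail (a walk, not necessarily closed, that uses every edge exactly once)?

Degrees: 1:3, 2:2, 3:2, 4:1, 5:2, 6:1, 7:0, 8:3, 9:1, 10:4, 11:3, 12:1, 13:1
Odd-degree vertices: 1, 4, 6, 8, 9, 11, 12, 13 (8 total).
An Eulerian trail requires 0 or 2 odd-degree vertices; here there are 8.

No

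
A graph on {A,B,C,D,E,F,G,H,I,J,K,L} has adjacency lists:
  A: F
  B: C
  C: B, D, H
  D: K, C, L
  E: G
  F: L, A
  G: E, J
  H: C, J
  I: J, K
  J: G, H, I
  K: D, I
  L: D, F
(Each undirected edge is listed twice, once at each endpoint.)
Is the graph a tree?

|V| = 12, |E| = 12.
Connected but with 12 > 11 edges, so it has a cycle and is not a tree.

No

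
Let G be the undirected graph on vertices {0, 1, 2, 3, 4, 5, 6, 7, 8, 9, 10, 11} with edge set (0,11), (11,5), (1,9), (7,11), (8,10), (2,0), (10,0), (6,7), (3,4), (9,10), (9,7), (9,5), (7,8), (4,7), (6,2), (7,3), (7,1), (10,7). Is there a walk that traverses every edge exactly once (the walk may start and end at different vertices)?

Degrees: 0:3, 1:2, 2:2, 3:2, 4:2, 5:2, 6:2, 7:8, 8:2, 9:4, 10:4, 11:3
Odd-degree vertices: 0, 11 (2 total).
The non-isolated vertices are connected and exactly 2 have odd degree, so an Eulerian trail exists (from 0 to 11).

Yes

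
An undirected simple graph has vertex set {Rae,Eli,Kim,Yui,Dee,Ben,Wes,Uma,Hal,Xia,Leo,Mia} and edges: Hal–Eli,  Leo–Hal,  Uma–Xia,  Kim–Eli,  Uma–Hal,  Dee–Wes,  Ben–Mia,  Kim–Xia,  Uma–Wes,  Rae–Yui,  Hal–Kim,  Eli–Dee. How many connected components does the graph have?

3

Component: {Rae, Yui}
Component: {Ben, Mia}
Component: {Eli, Kim, Dee, Wes, Uma, Hal, Xia, Leo}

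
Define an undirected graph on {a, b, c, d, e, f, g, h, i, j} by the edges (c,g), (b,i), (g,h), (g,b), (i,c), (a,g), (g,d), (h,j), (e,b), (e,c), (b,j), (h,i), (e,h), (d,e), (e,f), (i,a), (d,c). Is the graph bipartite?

No

The cycle g-d-c-g has length 3, which is odd, so the graph is not bipartite.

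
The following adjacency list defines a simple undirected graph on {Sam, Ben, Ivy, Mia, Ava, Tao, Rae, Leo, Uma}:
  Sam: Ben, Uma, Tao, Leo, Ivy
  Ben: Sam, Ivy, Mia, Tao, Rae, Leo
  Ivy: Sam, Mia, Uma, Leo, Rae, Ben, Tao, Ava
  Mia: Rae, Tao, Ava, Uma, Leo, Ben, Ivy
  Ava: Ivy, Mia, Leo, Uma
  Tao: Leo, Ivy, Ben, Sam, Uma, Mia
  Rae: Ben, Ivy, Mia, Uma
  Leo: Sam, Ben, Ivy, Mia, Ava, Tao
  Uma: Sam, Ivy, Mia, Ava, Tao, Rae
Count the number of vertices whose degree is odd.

Degrees: Sam:5, Ben:6, Ivy:8, Mia:7, Ava:4, Tao:6, Rae:4, Leo:6, Uma:6
Odd-degree vertices: Sam, Mia.

2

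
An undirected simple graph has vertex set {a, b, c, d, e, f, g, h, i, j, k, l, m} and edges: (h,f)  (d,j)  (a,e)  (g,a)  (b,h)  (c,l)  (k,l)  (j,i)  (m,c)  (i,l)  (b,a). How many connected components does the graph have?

Component: {a, b, e, f, g, h}
Component: {c, d, i, j, k, l, m}

2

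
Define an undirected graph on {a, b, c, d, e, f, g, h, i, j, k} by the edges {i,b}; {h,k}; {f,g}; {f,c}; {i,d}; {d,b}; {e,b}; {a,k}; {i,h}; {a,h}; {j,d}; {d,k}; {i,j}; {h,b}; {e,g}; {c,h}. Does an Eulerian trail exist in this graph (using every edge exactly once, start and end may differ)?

Degrees: a:2, b:4, c:2, d:4, e:2, f:2, g:2, h:5, i:4, j:2, k:3
Odd-degree vertices: h, k (2 total).
With 2 odd-degree vertices and all edges in one connected piece, an Eulerian trail exists (from h to k).

Yes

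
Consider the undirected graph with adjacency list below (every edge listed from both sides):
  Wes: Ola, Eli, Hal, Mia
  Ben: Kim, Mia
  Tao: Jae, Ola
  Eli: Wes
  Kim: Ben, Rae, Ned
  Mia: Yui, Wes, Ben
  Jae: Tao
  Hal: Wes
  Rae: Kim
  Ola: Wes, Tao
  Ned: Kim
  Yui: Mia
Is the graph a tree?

Yes

The graph has 12 vertices and 11 edges.
It is connected with exactly 11 edges, hence acyclic — it is a tree.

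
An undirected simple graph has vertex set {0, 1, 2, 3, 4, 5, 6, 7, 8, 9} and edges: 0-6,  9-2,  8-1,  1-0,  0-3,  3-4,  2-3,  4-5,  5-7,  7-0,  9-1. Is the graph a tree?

No

|V| = 10, |E| = 11.
Connected but with 11 > 9 edges, so it has a cycle and is not a tree.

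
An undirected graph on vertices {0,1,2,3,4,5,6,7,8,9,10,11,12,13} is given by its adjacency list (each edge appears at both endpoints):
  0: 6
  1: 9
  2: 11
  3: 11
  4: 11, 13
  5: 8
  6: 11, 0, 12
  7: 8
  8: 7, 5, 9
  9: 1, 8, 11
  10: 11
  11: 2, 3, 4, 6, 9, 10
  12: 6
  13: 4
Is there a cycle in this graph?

No

The graph has 14 vertices, 13 edges, and 1 connected component.
A forest on 14 vertices with 1 component has exactly 13 edges, which matches — so no cycle.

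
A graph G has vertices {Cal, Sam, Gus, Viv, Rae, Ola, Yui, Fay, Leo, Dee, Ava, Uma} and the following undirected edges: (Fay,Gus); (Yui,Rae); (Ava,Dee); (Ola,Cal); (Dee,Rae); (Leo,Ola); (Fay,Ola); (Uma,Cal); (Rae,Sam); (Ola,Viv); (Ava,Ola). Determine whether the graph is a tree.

The graph has 12 vertices and 11 edges.
Connected and |E| = |V| - 1, which characterizes a tree.

Yes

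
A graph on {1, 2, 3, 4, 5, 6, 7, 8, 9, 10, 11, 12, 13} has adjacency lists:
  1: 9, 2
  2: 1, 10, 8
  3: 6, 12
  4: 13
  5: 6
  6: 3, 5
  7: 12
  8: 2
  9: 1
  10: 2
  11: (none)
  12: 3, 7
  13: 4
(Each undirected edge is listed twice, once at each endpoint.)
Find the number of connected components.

Component: {11}
Component: {4, 13}
Component: {1, 2, 8, 9, 10}
Component: {3, 5, 6, 7, 12}

4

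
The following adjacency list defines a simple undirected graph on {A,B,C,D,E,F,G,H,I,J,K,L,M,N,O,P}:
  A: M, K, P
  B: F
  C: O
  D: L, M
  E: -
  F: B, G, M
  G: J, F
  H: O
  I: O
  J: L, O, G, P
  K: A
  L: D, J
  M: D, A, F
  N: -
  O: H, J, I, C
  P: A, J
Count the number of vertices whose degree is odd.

Degrees: A:3, B:1, C:1, D:2, E:0, F:3, G:2, H:1, I:1, J:4, K:1, L:2, M:3, N:0, O:4, P:2
Odd-degree vertices: A, B, C, F, H, I, K, M.

8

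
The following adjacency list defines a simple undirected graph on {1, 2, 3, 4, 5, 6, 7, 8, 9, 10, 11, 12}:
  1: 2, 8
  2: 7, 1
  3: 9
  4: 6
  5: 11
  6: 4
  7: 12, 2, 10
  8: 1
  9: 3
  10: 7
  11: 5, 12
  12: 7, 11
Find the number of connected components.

3

Component: {3, 9}
Component: {4, 6}
Component: {1, 2, 5, 7, 8, 10, 11, 12}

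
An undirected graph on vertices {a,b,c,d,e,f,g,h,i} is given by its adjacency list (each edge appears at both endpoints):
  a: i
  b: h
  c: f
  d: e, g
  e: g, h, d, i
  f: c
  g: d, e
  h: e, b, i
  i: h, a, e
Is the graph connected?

No

Component: {c, f}
Component: {a, b, d, e, g, h, i}
There are 2 separate components, so the graph is not connected.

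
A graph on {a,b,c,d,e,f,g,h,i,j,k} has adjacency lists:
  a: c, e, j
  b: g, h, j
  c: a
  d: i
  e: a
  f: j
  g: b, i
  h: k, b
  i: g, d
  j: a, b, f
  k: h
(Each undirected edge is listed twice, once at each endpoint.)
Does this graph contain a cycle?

No

The graph has 11 vertices, 10 edges, and 1 connected component.
Since 10 = 11 - 1, the graph is a forest and contains no cycle.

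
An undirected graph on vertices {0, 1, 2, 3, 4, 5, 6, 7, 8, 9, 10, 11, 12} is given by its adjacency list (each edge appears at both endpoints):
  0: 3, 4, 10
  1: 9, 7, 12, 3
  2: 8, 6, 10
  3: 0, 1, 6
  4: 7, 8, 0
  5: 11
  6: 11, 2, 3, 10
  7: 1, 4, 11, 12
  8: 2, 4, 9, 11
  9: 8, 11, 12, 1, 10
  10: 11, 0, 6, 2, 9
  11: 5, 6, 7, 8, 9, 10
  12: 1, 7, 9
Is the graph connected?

Yes

A breadth-first search from 0 visits 0, 10, 4, 3, 9, 6, 11, 2, 8, 7, 1, 12, 5 — all 13 vertices — so the graph is connected.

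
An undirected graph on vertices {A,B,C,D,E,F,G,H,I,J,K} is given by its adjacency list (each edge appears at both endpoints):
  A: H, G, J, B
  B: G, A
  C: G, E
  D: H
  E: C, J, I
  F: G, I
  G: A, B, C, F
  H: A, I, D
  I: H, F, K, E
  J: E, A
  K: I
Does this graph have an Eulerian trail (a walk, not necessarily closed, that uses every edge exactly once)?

No

Degrees: A:4, B:2, C:2, D:1, E:3, F:2, G:4, H:3, I:4, J:2, K:1
Odd-degree vertices: D, E, H, K (4 total).
With 4 odd-degree vertices (more than two), no single trail can use every edge.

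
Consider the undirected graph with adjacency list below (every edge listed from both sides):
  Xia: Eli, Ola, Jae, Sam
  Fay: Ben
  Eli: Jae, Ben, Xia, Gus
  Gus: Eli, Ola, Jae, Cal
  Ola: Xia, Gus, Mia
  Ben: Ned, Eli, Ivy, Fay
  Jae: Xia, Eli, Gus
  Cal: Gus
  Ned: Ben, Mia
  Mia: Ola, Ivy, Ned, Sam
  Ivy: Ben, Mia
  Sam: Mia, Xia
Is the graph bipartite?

No

Gus-Jae-Eli-Gus is an odd cycle (length 3), and a bipartite graph can contain only even cycles.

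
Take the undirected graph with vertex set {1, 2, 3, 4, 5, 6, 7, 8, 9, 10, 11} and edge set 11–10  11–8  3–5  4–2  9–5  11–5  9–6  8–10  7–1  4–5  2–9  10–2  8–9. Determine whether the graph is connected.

No

Component: {1, 7}
Component: {2, 3, 4, 5, 6, 8, 9, 10, 11}
There are 2 separate components, so the graph is not connected.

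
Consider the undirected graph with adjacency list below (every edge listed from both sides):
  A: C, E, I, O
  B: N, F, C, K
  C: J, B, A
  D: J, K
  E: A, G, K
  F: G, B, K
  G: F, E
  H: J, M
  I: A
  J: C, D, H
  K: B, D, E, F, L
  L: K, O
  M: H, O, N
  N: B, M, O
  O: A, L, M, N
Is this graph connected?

Yes

Starting from A and exploring outward reaches every vertex (A, C, E, I, O, B, J, G, K, N, L, M, F, D, H); the graph is connected.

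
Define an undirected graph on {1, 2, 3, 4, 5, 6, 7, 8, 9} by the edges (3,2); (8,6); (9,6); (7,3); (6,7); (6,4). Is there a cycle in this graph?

No

The graph has 9 vertices, 6 edges, and 3 connected components.
A forest on 9 vertices with 3 components has exactly 6 edges, which matches — so no cycle.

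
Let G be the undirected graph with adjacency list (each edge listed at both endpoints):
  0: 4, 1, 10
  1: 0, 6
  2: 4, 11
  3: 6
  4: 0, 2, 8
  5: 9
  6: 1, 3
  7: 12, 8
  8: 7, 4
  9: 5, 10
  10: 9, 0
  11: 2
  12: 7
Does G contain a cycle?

No

|V| = 13, |E| = 12, number of components = 1.
Since 12 = 13 - 1, the graph is a forest and contains no cycle.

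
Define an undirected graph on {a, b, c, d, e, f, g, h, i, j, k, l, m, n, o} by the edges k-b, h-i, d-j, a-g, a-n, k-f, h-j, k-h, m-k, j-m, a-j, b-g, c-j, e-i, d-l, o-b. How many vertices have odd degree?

10

Degrees: a:3, b:3, c:1, d:2, e:1, f:1, g:2, h:3, i:2, j:5, k:4, l:1, m:2, n:1, o:1
Odd-degree vertices: a, b, c, e, f, h, j, l, n, o.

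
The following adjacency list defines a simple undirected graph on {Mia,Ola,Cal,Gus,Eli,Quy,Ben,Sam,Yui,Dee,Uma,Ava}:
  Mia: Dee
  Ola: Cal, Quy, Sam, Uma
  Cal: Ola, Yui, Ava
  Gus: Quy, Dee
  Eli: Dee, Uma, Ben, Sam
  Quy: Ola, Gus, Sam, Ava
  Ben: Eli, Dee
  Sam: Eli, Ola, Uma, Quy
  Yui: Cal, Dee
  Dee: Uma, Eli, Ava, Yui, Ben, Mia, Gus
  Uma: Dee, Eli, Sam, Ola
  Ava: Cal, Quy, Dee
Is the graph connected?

Starting from Mia and exploring outward reaches every vertex (Mia, Dee, Yui, Eli, Uma, Gus, Ben, Ava, Cal, Sam, Ola, Quy); the graph is connected.

Yes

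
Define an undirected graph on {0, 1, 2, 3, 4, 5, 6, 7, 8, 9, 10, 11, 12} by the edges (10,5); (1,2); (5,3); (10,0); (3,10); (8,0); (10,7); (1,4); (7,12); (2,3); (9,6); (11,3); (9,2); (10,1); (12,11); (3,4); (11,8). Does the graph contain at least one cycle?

Yes

The graph has 13 vertices, 17 edges, and 1 connected component.
One cycle is 10-3-2-1-10.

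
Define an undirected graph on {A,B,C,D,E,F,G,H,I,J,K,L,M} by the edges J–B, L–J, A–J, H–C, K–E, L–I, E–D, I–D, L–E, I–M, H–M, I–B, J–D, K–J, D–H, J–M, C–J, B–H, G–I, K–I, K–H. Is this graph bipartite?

Yes

A valid 2-coloring puts {E, F, H, I, J} on one side and {A, B, C, D, G, K, L, M} on the other; every edge crosses between the two sides.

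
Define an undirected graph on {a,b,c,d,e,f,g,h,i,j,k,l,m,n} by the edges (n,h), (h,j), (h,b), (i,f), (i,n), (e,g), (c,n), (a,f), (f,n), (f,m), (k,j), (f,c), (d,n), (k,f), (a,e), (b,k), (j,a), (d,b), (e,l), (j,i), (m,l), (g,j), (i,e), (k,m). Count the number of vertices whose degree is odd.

Degrees: a:3, b:3, c:2, d:2, e:4, f:6, g:2, h:3, i:4, j:5, k:4, l:2, m:3, n:5
Odd-degree vertices: a, b, h, j, m, n.

6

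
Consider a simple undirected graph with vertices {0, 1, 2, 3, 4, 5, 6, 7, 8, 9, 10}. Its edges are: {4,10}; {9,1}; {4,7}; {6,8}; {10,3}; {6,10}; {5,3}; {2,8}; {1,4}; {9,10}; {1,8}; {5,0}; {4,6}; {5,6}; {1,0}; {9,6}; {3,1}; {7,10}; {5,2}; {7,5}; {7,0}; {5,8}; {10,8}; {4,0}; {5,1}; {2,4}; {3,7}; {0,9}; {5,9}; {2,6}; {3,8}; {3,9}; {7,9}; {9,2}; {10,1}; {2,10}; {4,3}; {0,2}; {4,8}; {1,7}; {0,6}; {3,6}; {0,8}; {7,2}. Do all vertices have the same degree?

Yes

Degrees: 0:8, 1:8, 2:8, 3:8, 4:8, 5:8, 6:8, 7:8, 8:8, 9:8, 10:8
Every vertex has degree 8, so the graph is 8-regular.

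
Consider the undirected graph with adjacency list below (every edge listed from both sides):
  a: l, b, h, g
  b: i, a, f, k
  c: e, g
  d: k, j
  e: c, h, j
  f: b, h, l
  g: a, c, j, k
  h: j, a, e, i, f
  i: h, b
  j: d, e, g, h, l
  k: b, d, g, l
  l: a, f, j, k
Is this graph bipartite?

j-e-h-j is an odd cycle (length 3), and a bipartite graph can contain only even cycles.

No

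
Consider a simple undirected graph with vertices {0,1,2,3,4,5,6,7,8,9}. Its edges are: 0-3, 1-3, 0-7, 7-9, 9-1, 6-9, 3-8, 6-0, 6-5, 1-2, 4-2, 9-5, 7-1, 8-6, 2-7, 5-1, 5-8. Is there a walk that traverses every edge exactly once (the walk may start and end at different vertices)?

No

Degrees: 0:3, 1:5, 2:3, 3:3, 4:1, 5:4, 6:4, 7:4, 8:3, 9:4
Odd-degree vertices: 0, 1, 2, 3, 4, 8 (6 total).
With 6 odd-degree vertices (more than two), no single trail can use every edge.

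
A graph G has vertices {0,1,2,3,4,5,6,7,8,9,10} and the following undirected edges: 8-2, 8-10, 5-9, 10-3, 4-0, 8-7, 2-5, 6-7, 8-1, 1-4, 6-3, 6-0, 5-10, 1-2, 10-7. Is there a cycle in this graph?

Yes

|V| = 11, |E| = 15, number of components = 1.
One cycle is 10-5-2-8-10.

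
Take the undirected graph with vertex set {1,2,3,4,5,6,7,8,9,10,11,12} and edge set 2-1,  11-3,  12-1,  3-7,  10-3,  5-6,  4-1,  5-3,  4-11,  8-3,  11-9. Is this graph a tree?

Yes

|V| = 12, |E| = 11.
Connected and |E| = |V| - 1, which characterizes a tree.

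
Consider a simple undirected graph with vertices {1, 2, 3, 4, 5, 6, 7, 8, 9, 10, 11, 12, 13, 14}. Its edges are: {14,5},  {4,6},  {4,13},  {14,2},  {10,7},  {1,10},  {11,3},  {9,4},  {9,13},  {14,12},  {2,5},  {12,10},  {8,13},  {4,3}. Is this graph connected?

Component: {1, 2, 5, 7, 10, 12, 14}
Component: {3, 4, 6, 8, 9, 11, 13}
No edge joins these 2 groups, so the graph is disconnected.

No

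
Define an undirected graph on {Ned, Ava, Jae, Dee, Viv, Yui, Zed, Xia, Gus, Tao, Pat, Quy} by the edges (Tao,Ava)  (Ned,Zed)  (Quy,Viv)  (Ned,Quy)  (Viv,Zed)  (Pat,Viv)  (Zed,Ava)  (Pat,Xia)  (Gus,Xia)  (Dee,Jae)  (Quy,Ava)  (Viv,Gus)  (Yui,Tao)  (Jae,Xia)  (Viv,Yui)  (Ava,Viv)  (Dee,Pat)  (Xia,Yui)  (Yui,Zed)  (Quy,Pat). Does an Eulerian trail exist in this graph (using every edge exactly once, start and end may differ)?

Degrees: Ned:2, Ava:4, Jae:2, Dee:2, Viv:6, Yui:4, Zed:4, Xia:4, Gus:2, Tao:2, Pat:4, Quy:4
Odd-degree vertices: none (0 total).
With 0 odd-degree vertices and all edges in one connected piece, an Eulerian trail exists.

Yes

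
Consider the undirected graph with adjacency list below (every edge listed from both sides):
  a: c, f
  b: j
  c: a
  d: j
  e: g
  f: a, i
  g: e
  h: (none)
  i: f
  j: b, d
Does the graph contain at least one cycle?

No

The graph has 10 vertices, 6 edges, and 4 connected components.
A forest on 10 vertices with 4 components has exactly 6 edges, which matches — so no cycle.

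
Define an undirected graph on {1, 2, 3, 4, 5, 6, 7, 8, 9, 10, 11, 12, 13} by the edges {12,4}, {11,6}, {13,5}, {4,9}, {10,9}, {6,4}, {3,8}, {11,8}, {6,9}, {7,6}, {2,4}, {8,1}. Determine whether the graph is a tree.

The graph has 13 vertices and 12 edges.
It splits into 2 components, so it cannot be a tree.

No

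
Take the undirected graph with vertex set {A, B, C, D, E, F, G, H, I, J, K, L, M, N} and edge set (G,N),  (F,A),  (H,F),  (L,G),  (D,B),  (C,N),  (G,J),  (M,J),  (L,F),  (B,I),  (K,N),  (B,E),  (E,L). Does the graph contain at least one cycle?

No

The graph has 14 vertices, 13 edges, and 1 connected component.
A forest on 14 vertices with 1 component has exactly 13 edges, which matches — so no cycle.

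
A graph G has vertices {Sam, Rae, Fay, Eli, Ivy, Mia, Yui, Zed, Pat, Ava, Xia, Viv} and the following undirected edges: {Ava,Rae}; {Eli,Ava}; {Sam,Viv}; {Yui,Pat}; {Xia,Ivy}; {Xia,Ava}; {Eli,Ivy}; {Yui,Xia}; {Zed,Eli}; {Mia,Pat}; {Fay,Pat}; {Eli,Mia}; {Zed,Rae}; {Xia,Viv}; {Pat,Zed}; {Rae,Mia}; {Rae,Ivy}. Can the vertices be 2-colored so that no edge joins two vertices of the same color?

Yes

Partition the vertices as {Fay, Ivy, Mia, Yui, Zed, Ava, Viv} vs {Sam, Rae, Eli, Pat, Xia}. Each listed edge has one endpoint in each part, so the graph is bipartite.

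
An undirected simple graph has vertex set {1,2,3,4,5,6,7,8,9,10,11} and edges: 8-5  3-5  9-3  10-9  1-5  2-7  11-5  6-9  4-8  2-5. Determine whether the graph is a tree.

Yes

|V| = 11, |E| = 10.
It is connected with exactly 10 edges, hence acyclic — it is a tree.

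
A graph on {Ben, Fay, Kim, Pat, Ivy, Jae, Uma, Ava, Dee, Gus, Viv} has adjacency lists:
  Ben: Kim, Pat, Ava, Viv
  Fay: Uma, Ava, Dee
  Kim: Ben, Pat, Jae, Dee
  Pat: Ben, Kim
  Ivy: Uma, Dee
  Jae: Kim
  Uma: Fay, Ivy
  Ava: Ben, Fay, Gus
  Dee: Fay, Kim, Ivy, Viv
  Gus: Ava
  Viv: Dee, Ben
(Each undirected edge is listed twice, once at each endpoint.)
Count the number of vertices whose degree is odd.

4

Degrees: Ben:4, Fay:3, Kim:4, Pat:2, Ivy:2, Jae:1, Uma:2, Ava:3, Dee:4, Gus:1, Viv:2
Odd-degree vertices: Fay, Jae, Ava, Gus.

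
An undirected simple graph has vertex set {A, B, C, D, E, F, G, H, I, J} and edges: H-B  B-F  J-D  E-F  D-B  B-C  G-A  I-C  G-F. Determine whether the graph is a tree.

Yes

The graph has 10 vertices and 9 edges.
It is connected with exactly 9 edges, hence acyclic — it is a tree.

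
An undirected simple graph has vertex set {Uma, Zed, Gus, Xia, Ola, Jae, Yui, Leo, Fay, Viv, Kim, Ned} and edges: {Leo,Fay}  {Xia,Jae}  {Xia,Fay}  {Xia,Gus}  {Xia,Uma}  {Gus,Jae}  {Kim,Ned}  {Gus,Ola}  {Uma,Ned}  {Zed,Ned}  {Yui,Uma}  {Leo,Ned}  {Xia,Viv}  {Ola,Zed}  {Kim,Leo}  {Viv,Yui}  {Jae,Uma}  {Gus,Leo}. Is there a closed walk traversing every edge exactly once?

No

Degrees: Uma:4, Zed:2, Gus:4, Xia:5, Ola:2, Jae:3, Yui:2, Leo:4, Fay:2, Viv:2, Kim:2, Ned:4
Xia, Jae have odd degree; an Eulerian circuit needs every degree to be even, so none exists.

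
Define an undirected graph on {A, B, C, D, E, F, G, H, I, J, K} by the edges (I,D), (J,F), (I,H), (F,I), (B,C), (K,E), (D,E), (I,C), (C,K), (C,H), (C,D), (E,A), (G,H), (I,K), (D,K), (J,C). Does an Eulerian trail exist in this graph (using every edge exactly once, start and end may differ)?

No

Degrees: A:1, B:1, C:6, D:4, E:3, F:2, G:1, H:3, I:5, J:2, K:4
Odd-degree vertices: A, B, E, G, H, I (6 total).
With 6 odd-degree vertices (more than two), no single trail can use every edge.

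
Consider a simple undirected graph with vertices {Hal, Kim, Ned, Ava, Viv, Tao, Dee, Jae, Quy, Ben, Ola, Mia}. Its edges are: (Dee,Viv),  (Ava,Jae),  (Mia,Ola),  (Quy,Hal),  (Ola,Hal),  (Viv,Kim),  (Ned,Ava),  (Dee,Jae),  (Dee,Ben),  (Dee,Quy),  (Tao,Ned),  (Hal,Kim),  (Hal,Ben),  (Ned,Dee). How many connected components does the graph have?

Component: {Hal, Kim, Ned, Ava, Viv, Tao, Dee, Jae, Quy, Ben, Ola, Mia}

1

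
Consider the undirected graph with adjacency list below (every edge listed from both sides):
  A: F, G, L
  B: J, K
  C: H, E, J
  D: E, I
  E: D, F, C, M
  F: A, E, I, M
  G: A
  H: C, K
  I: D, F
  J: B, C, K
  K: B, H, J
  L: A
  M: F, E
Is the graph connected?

Yes

Starting from A and exploring outward reaches every vertex (A, F, G, L, E, I, M, C, D, J, H, B, K); the graph is connected.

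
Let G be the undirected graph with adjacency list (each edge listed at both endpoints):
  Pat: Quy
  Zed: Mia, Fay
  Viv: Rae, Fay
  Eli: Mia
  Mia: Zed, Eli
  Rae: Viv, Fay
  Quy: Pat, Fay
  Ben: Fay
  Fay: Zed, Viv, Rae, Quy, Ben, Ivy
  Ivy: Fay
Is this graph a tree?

No

|V| = 10, |E| = 10.
A tree on 10 vertices has exactly 9 edges; this graph has 10, so it contains a cycle and is not a tree.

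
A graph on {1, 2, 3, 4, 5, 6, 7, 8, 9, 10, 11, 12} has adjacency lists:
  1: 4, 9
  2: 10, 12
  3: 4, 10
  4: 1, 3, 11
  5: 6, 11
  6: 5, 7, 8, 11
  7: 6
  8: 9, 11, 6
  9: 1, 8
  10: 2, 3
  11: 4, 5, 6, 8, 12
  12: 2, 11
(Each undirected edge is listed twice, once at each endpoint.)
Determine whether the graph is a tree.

|V| = 12, |E| = 15.
A tree on 12 vertices has exactly 11 edges; this graph has 15, so it contains a cycle and is not a tree.

No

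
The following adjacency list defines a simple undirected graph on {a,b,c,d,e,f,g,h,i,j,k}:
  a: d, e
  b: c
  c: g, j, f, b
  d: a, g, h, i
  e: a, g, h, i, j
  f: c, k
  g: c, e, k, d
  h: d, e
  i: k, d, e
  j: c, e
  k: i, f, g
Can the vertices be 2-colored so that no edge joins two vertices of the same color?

Yes

A valid 2-coloring puts {c, d, e, k} on one side and {a, b, f, g, h, i, j} on the other; every edge crosses between the two sides.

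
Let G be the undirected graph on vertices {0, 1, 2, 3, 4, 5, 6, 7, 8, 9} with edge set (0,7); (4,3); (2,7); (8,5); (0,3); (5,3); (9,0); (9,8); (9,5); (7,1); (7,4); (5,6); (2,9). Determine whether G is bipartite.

8-5-9-8 is an odd cycle (length 3), and a bipartite graph can contain only even cycles.

No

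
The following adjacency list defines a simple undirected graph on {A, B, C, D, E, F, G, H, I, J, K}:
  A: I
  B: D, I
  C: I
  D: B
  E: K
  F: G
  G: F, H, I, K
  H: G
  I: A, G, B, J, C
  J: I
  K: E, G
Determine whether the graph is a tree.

The graph has 11 vertices and 10 edges.
Connected and |E| = |V| - 1, which characterizes a tree.

Yes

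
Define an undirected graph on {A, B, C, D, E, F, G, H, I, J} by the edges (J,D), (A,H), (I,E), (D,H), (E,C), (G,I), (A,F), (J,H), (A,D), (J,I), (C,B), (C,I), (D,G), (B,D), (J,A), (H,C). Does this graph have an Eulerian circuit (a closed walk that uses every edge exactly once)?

Degrees: A:4, B:2, C:4, D:5, E:2, F:1, G:2, H:4, I:4, J:4
Vertices with odd degree: D, F. An Eulerian circuit requires all degrees even.

No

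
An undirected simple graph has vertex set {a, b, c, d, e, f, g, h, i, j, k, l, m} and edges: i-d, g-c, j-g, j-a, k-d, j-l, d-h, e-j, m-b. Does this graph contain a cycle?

|V| = 13, |E| = 9, number of components = 4.
Since 9 = 13 - 4, the graph is a forest and contains no cycle.

No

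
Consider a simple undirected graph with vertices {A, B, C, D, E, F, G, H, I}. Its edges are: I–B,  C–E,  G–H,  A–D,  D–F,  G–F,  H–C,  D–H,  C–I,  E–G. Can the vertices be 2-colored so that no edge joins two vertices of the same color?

Partition the vertices as {B, C, D, G} vs {A, E, F, H, I}. Each listed edge has one endpoint in each part, so the graph is bipartite.

Yes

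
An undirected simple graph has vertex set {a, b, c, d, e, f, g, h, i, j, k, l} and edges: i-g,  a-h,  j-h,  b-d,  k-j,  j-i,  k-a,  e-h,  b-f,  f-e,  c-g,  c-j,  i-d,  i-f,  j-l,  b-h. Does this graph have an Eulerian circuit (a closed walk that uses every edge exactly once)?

No

Degrees: a:2, b:3, c:2, d:2, e:2, f:3, g:2, h:4, i:4, j:5, k:2, l:1
b, f, j, l have odd degree; an Eulerian circuit needs every degree to be even, so none exists.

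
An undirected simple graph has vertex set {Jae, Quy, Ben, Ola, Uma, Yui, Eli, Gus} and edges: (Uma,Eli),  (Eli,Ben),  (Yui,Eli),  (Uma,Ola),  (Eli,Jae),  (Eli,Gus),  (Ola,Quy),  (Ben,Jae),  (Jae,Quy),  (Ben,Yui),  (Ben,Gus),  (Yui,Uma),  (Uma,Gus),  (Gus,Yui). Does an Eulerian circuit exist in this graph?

No

Degrees: Jae:3, Quy:2, Ben:4, Ola:2, Uma:4, Yui:4, Eli:5, Gus:4
Jae, Eli have odd degree; an Eulerian circuit needs every degree to be even, so none exists.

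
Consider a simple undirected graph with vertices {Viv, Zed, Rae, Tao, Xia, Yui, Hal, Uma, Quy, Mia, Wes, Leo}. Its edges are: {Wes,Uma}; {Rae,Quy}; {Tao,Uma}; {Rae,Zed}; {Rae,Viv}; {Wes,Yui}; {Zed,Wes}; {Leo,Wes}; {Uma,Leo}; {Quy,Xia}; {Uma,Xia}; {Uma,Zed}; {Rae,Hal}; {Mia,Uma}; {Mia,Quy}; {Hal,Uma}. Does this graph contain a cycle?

The graph has 12 vertices, 16 edges, and 1 connected component.
Since 16 > 12 - 1, a cycle must exist; for instance Uma-Wes-Zed-Uma.

Yes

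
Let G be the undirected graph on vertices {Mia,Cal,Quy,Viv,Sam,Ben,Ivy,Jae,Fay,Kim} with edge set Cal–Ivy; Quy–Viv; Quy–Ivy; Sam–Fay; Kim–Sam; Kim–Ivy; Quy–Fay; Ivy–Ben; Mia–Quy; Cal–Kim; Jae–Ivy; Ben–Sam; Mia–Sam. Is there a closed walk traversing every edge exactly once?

Degrees: Mia:2, Cal:2, Quy:4, Viv:1, Sam:4, Ben:2, Ivy:5, Jae:1, Fay:2, Kim:3
Viv, Ivy, Jae, Kim have odd degree; an Eulerian circuit needs every degree to be even, so none exists.

No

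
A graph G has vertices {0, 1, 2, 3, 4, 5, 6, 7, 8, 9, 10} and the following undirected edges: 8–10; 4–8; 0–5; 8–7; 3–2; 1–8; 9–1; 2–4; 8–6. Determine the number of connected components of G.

2

Component: {0, 5}
Component: {1, 2, 3, 4, 6, 7, 8, 9, 10}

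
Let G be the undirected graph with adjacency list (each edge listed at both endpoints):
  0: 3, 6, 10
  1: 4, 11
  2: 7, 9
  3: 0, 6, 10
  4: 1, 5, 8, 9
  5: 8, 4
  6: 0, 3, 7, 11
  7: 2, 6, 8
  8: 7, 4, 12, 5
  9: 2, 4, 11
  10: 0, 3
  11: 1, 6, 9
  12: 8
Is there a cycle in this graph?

Yes

The graph has 13 vertices, 18 edges, and 1 connected component.
One cycle is 4-5-8-4.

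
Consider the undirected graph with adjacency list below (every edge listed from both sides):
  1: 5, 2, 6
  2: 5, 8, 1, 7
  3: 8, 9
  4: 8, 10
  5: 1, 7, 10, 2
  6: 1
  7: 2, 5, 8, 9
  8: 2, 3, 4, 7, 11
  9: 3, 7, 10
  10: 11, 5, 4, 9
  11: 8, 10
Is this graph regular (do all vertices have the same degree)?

Degrees: 1:3, 2:4, 3:2, 4:2, 5:4, 6:1, 7:4, 8:5, 9:3, 10:4, 11:2
Degrees are not all equal (e.g. deg(6)=1 but deg(8)=5); not regular.

No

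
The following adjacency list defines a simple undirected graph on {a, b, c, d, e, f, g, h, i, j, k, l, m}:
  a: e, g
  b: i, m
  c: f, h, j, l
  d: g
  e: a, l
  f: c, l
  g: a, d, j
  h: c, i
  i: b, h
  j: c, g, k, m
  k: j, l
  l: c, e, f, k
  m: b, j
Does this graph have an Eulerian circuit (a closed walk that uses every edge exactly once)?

No

Degrees: a:2, b:2, c:4, d:1, e:2, f:2, g:3, h:2, i:2, j:4, k:2, l:4, m:2
d, g have odd degree; an Eulerian circuit needs every degree to be even, so none exists.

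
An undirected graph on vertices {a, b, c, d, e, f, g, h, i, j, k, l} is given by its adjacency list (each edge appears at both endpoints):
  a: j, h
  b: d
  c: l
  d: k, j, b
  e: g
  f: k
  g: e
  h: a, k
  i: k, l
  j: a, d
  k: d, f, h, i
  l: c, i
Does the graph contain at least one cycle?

Yes

|V| = 12, |E| = 11, number of components = 2.
One cycle is a-j-d-k-h-a.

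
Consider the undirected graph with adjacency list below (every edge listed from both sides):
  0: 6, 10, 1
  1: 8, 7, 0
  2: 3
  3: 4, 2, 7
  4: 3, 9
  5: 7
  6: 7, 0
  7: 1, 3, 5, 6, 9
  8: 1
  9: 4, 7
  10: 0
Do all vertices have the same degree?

No

Degrees: 0:3, 1:3, 2:1, 3:3, 4:2, 5:1, 6:2, 7:5, 8:1, 9:2, 10:1
Degrees are not all equal (e.g. deg(2)=1 but deg(7)=5); not regular.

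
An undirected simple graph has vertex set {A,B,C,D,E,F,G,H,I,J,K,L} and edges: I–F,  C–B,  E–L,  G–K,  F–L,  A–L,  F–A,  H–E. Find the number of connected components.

Component: {D}
Component: {J}
Component: {B, C}
Component: {G, K}
Component: {A, E, F, H, I, L}

5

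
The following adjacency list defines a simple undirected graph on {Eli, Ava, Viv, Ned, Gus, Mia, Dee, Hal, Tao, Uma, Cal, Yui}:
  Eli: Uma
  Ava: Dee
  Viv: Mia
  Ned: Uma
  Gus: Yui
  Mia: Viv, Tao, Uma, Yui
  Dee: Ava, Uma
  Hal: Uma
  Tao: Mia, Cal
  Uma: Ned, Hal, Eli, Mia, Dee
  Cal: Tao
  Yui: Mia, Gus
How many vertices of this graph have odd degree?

8

Degrees: Eli:1, Ava:1, Viv:1, Ned:1, Gus:1, Mia:4, Dee:2, Hal:1, Tao:2, Uma:5, Cal:1, Yui:2
Odd-degree vertices: Eli, Ava, Viv, Ned, Gus, Hal, Uma, Cal.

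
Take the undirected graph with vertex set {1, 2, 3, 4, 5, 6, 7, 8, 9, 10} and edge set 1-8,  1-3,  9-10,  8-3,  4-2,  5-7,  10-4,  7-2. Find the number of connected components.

Component: {6}
Component: {1, 3, 8}
Component: {2, 4, 5, 7, 9, 10}

3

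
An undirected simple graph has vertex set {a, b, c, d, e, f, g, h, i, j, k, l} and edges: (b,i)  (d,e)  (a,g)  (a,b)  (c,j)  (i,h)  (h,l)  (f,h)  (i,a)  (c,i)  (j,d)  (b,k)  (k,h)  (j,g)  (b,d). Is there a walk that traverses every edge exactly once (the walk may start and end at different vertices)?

Degrees: a:3, b:4, c:2, d:3, e:1, f:1, g:2, h:4, i:4, j:3, k:2, l:1
Odd-degree vertices: a, d, e, f, j, l (6 total).
With 6 odd-degree vertices (more than two), no single trail can use every edge.

No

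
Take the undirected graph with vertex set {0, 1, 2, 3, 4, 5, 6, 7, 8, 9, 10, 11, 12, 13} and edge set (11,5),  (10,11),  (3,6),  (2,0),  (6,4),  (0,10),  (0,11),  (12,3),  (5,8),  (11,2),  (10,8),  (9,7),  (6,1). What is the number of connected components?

4

Component: {13}
Component: {7, 9}
Component: {1, 3, 4, 6, 12}
Component: {0, 2, 5, 8, 10, 11}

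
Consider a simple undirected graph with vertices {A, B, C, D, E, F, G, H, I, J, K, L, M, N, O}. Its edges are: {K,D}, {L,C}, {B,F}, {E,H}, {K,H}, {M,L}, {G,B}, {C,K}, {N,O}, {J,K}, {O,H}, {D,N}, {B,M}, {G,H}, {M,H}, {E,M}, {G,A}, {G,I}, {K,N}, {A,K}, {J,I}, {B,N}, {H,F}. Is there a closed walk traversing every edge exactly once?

Degrees: A:2, B:4, C:2, D:2, E:2, F:2, G:4, H:6, I:2, J:2, K:6, L:2, M:4, N:4, O:2
Every vertex has even degree and the edges form a single connected piece, so an Eulerian circuit exists.

Yes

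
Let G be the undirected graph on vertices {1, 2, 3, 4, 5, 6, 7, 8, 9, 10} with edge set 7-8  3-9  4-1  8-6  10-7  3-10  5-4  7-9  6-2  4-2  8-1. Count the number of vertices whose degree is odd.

Degrees: 1:2, 2:2, 3:2, 4:3, 5:1, 6:2, 7:3, 8:3, 9:2, 10:2
Odd-degree vertices: 4, 5, 7, 8.

4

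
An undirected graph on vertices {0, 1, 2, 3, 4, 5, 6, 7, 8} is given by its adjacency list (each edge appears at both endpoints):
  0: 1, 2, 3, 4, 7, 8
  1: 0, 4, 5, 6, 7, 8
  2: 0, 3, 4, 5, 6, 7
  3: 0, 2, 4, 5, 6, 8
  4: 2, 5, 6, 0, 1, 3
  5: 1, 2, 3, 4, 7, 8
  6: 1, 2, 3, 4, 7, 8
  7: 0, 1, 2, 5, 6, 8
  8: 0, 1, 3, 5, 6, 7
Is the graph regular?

Degrees: 0:6, 1:6, 2:6, 3:6, 4:6, 5:6, 6:6, 7:6, 8:6
All degrees equal 6; the graph is regular.

Yes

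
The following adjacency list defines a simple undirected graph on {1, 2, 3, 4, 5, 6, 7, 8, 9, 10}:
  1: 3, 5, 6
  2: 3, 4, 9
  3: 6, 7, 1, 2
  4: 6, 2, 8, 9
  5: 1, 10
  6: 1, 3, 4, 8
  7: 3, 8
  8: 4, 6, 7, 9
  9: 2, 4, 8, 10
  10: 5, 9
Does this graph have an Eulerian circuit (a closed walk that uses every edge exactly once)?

Degrees: 1:3, 2:3, 3:4, 4:4, 5:2, 6:4, 7:2, 8:4, 9:4, 10:2
Vertices with odd degree: 1, 2. An Eulerian circuit requires all degrees even.

No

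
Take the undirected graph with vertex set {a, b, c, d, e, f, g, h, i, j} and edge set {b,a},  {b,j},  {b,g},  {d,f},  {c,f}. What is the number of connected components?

Component: {e}
Component: {h}
Component: {i}
Component: {c, d, f}
Component: {a, b, g, j}

5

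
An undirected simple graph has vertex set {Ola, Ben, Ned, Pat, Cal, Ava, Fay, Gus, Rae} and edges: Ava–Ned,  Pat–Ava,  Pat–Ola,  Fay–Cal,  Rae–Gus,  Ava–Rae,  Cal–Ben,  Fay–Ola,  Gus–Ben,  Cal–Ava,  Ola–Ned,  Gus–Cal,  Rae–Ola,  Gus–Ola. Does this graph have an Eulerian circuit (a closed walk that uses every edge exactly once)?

No

Degrees: Ola:5, Ben:2, Ned:2, Pat:2, Cal:4, Ava:4, Fay:2, Gus:4, Rae:3
Vertices with odd degree: Ola, Rae. An Eulerian circuit requires all degrees even.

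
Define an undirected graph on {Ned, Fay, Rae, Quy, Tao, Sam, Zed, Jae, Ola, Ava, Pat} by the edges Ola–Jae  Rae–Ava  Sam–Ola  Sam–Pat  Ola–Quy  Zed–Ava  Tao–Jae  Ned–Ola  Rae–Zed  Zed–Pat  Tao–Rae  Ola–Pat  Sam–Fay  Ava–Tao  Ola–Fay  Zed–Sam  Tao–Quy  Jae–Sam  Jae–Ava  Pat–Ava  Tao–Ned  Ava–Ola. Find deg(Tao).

Neighbors of Tao: Ned, Rae, Quy, Jae, Ava.

5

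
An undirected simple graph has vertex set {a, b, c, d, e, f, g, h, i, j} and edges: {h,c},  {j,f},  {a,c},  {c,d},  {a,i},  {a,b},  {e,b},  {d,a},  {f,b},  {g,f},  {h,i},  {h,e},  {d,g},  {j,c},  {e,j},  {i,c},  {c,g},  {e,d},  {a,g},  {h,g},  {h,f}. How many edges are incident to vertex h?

Neighbors of h: c, e, f, g, i.

5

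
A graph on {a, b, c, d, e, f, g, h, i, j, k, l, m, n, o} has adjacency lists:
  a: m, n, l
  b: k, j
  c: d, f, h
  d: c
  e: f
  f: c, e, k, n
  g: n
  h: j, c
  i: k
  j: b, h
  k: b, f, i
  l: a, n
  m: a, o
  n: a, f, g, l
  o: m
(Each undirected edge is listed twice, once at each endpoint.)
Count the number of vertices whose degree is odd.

8

Degrees: a:3, b:2, c:3, d:1, e:1, f:4, g:1, h:2, i:1, j:2, k:3, l:2, m:2, n:4, o:1
Odd-degree vertices: a, c, d, e, g, i, k, o.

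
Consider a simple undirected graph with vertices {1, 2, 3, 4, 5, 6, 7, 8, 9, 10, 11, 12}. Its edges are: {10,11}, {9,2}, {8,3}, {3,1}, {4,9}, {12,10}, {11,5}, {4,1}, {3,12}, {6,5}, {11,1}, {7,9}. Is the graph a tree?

No

|V| = 12, |E| = 12.
Connected but with 12 > 11 edges, so it has a cycle and is not a tree.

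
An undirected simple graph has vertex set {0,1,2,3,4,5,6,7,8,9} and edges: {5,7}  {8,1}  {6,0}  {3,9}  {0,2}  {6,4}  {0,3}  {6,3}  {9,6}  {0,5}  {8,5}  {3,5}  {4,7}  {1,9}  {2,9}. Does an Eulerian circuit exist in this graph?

Yes

Degrees: 0:4, 1:2, 2:2, 3:4, 4:2, 5:4, 6:4, 7:2, 8:2, 9:4
All degrees are even and the non-isolated vertices are connected — an Eulerian circuit exists.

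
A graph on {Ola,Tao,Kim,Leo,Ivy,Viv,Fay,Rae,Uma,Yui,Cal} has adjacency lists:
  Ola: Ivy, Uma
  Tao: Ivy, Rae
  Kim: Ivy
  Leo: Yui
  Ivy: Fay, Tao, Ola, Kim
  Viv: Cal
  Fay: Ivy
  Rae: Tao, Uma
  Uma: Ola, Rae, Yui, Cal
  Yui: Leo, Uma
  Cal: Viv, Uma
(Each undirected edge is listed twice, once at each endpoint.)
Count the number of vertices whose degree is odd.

Degrees: Ola:2, Tao:2, Kim:1, Leo:1, Ivy:4, Viv:1, Fay:1, Rae:2, Uma:4, Yui:2, Cal:2
Odd-degree vertices: Kim, Leo, Viv, Fay.

4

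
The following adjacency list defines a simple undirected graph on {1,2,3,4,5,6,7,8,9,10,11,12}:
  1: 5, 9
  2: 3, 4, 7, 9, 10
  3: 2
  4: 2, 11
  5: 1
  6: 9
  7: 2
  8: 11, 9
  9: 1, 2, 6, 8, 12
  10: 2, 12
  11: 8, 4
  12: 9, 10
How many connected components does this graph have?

Component: {1, 2, 3, 4, 5, 6, 7, 8, 9, 10, 11, 12}

1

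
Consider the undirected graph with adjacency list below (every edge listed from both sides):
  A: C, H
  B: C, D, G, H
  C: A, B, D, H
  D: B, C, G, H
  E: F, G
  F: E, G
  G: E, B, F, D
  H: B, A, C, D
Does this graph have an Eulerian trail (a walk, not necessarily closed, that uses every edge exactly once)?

Yes

Degrees: A:2, B:4, C:4, D:4, E:2, F:2, G:4, H:4
Odd-degree vertices: none (0 total).
The non-isolated vertices are connected and exactly 0 have odd degree, so an Eulerian trail exists.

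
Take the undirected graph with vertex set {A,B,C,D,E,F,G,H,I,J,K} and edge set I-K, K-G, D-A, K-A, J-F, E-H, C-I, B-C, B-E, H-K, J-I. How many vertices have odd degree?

4

Degrees: A:2, B:2, C:2, D:1, E:2, F:1, G:1, H:2, I:3, J:2, K:4
Odd-degree vertices: D, F, G, I.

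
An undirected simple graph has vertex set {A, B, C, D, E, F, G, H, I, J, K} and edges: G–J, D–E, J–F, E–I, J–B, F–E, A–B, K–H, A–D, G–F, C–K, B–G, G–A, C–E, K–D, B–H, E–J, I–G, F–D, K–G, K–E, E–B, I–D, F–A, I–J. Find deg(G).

Neighbors of G: A, B, F, I, J, K.

6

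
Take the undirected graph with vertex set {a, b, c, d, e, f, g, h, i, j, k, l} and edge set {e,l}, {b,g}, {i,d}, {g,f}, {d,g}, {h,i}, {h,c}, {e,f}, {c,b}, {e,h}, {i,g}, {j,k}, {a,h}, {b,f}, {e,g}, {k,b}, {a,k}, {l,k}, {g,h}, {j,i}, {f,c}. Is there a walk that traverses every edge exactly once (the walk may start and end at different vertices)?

Yes

Degrees: a:2, b:4, c:3, d:2, e:4, f:4, g:6, h:5, i:4, j:2, k:4, l:2
Odd-degree vertices: c, h (2 total).
The non-isolated vertices are connected and exactly 2 have odd degree, so an Eulerian trail exists (from c to h).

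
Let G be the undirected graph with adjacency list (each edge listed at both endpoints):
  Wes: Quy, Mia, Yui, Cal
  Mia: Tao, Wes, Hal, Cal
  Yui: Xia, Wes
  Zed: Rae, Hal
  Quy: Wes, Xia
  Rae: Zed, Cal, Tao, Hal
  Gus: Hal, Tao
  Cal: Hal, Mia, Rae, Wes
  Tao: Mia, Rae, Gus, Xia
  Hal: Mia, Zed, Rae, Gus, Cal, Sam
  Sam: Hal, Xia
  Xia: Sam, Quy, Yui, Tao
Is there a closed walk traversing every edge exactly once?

Yes

Degrees: Wes:4, Mia:4, Yui:2, Zed:2, Quy:2, Rae:4, Gus:2, Cal:4, Tao:4, Hal:6, Sam:2, Xia:4
Every vertex has even degree and the edges form a single connected piece, so an Eulerian circuit exists.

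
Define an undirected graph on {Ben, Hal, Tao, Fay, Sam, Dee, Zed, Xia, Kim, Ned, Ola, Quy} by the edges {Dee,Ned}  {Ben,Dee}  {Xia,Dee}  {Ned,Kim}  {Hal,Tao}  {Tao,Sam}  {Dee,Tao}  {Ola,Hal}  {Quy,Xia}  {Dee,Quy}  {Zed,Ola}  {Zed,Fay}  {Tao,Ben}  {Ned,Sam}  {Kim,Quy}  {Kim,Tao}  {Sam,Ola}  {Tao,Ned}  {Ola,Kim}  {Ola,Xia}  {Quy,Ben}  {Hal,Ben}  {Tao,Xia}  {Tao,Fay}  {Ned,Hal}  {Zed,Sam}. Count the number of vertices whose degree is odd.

4

Degrees: Ben:4, Hal:4, Tao:8, Fay:2, Sam:4, Dee:5, Zed:3, Xia:4, Kim:4, Ned:5, Ola:5, Quy:4
Odd-degree vertices: Dee, Zed, Ned, Ola.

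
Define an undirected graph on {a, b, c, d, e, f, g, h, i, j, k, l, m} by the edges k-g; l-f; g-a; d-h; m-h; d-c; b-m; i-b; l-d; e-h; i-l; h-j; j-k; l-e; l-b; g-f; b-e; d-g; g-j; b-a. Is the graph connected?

Starting from a and exploring outward reaches every vertex (a, b, g, l, i, e, m, d, f, j, k, h, c); the graph is connected.

Yes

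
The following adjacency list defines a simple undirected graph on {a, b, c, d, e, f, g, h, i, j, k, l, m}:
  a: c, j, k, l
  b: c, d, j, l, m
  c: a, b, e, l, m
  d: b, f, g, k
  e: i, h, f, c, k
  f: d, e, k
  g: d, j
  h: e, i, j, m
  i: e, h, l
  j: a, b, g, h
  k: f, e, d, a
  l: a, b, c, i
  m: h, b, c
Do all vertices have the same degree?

Degrees: a:4, b:5, c:5, d:4, e:5, f:3, g:2, h:4, i:3, j:4, k:4, l:4, m:3
Degrees are not all equal (e.g. deg(g)=2 but deg(b)=5); not regular.

No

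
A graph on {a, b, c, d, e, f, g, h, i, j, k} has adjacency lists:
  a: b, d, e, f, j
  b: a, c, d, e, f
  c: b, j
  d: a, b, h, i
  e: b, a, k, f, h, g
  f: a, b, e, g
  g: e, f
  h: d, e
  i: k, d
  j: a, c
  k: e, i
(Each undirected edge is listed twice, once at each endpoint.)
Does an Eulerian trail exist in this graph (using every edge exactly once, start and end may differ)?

Yes

Degrees: a:5, b:5, c:2, d:4, e:6, f:4, g:2, h:2, i:2, j:2, k:2
Odd-degree vertices: a, b (2 total).
The non-isolated vertices are connected and exactly 2 have odd degree, so an Eulerian trail exists (from a to b).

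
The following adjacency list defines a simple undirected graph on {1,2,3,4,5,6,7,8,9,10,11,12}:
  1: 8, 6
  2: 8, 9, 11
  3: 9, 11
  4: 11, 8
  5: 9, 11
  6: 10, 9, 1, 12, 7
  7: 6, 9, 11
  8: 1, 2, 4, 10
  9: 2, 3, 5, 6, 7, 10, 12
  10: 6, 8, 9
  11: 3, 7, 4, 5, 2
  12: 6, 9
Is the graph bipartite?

No

9-6-12-9 is an odd cycle (length 3), and a bipartite graph can contain only even cycles.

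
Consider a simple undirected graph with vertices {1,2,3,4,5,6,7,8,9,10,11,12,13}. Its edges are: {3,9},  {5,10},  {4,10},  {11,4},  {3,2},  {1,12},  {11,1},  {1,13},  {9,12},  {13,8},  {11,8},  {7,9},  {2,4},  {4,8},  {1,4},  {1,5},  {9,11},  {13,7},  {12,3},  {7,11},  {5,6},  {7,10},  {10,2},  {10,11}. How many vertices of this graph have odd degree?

10

Degrees: 1:5, 2:3, 3:3, 4:5, 5:3, 6:1, 7:4, 8:3, 9:4, 10:5, 11:6, 12:3, 13:3
Odd-degree vertices: 1, 2, 3, 4, 5, 6, 8, 10, 12, 13.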